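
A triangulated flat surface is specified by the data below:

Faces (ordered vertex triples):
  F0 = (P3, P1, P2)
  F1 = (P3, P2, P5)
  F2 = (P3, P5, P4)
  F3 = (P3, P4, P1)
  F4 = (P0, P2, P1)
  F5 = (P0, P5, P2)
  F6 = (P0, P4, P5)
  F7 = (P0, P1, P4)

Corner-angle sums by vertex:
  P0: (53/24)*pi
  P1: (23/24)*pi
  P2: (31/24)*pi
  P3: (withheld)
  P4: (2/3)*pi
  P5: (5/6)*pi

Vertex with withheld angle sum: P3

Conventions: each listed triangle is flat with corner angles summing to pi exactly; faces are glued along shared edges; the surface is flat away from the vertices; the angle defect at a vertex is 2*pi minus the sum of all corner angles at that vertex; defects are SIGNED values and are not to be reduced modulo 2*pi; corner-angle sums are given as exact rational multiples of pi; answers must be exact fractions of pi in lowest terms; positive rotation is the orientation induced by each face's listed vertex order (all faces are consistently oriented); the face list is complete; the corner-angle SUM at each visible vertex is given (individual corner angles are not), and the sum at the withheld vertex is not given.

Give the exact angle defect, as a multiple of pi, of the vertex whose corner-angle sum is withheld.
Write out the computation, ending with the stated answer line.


V = 6, E = 12, F = 8; chi = V - E + F = 2
Gauss-Bonnet: total defect = 2*pi*chi = 4*pi; visible defects sum to (97/24)*pi

Answer: defect(P3) = -pi/24


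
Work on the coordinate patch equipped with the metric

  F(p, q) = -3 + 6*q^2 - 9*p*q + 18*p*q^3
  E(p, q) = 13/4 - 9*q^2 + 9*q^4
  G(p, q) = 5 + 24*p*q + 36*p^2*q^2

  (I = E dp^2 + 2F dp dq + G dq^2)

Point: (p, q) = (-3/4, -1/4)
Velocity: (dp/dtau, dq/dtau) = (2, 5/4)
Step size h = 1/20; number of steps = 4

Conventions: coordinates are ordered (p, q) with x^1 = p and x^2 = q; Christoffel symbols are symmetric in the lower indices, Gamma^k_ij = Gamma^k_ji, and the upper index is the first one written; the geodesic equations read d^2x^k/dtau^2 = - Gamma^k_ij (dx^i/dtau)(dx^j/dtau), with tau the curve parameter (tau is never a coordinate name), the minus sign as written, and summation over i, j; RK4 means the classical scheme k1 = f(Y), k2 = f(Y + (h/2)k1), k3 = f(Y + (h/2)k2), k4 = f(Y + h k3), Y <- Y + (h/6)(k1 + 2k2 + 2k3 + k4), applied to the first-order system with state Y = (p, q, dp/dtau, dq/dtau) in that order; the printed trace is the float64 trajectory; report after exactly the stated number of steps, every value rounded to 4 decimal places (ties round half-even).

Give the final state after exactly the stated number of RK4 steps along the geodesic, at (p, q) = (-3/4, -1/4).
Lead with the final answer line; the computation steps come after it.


Answer: p = -0.3875, q = 0.0692, dp/dtau = 1.6284, dq/dtau = 1.8720

f(Y) = (dp/dtau, dq/dtau, -Gamma^p_ij Y'^i Y'^j, -Gamma^q_ij Y'^i Y'^j) with the Gammas evaluated at the stage position; h = 0.050000; intermediate values shown to 6 dp
step 0: p = -0.7500, q = -0.2500, dp/dtau = 2.0000, dq/dtau = 1.2500
step 1:
  k1: at (p, q) = (-0.750000, -0.250000), (dp/dtau, dq/dtau) = (2.000000, 1.250000); Gamma_ppp = 0.000000, Gamma_ppq = 0.157648, Gamma_pqq = 0.472943, Gamma_qpp = 0.000000, Gamma_qpq = -0.375352, Gamma_qqq = -1.126056; k1 = (2.000000, 1.250000, -1.527213, 3.636221)
  k2: at (p, q) = (-0.700000, -0.218750), (dp/dtau, dq/dtau) = (1.961820, 1.340906); Gamma_ppp = 0.000000, Gamma_ppq = 0.156733, Gamma_pqq = 0.501545, Gamma_qpp = 0.000000, Gamma_qpq = -0.337252, Gamma_qqq = -1.079206; k2 = (1.961820, 1.340906, -1.726398, 3.714802)
  k3: at (p, q) = (-0.700955, -0.216477), (dp/dtau, dq/dtau) = (1.956840, 1.342870); Gamma_ppp = 0.000000, Gamma_ppq = 0.155998, Gamma_pqq = 0.505122, Gamma_qpp = 0.000000, Gamma_qpq = -0.333985, Gamma_qqq = -1.081444; k3 = (1.956840, 1.342870, -1.730743, 3.705448)
  k4: at (p, q) = (-0.652158, -0.182856), (dp/dtau, dq/dtau) = (1.913463, 1.435272); Gamma_ppp = 0.000000, Gamma_ppq = 0.148615, Gamma_pqq = 0.530035, Gamma_qpp = 0.000000, Gamma_qpq = -0.288324, Gamma_qqq = -1.028309; k4 = (1.913463, 1.435272, -1.908170, 3.701998)
  Y <- Y + (h/6)(k1 + 2k2 + 2k3 + k4): p = -0.6521, q = -0.1829, dp/dtau = 1.9138, dq/dtau = 1.4348
step 2:
  k1: at (p, q) = (-0.652077, -0.182893), (dp/dtau, dq/dtau) = (1.913753, 1.434823); Gamma_ppp = 0.000000, Gamma_ppq = 0.148638, Gamma_pqq = 0.529945, Gamma_qpp = 0.000000, Gamma_qpq = -0.288383, Gamma_qqq = -1.028184; k1 = (1.913753, 1.434823, -1.907293, 3.700477)
  k2: at (p, q) = (-0.604233, -0.147023), (dp/dtau, dq/dtau) = (1.866070, 1.527335); Gamma_ppp = 0.000000, Gamma_ppq = 0.133603, Gamma_pqq = 0.549081, Gamma_qpp = 0.000000, Gamma_qpq = -0.235806, Gamma_qqq = -0.969117; k2 = (1.866070, 1.527335, -2.042437, 3.604859)
  k3: at (p, q) = (-0.605425, -0.144710), (dp/dtau, dq/dtau) = (1.862692, 1.524944); Gamma_ppp = 0.000000, Gamma_ppq = 0.132124, Gamma_pqq = 0.552770, Gamma_qpp = 0.000000, Gamma_qpq = -0.232192, Gamma_qqq = -0.971427; k3 = (1.862692, 1.524944, -2.036039, 3.578093)
  k4: at (p, q) = (-0.558942, -0.106646), (dp/dtau, dq/dtau) = (1.811951, 1.613727); Gamma_ppp = 0.000000, Gamma_ppq = 0.107723, Gamma_pqq = 0.564588, Gamma_qpp = 0.000000, Gamma_qpq = -0.173257, Gamma_qqq = -0.908057; k4 = (1.811951, 1.613727, -2.100215, 3.377889)
  Y <- Y + (h/6)(k1 + 2k2 + 2k3 + k4): p = -0.5589, q = -0.1066, dp/dtau = 1.8124, dq/dtau = 1.6135
step 3:
  k1: at (p, q) = (-0.558883, -0.106617), (dp/dtau, dq/dtau) = (1.812382, 1.613525); Gamma_ppp = 0.000000, Gamma_ppq = 0.107703, Gamma_pqq = 0.564573, Gamma_qpp = 0.000000, Gamma_qpq = -0.173212, Gamma_qqq = -0.907969; k1 = (1.812382, 1.613525, -2.099758, 3.376920)
  k2: at (p, q) = (-0.513574, -0.066279), (dp/dtau, dq/dtau) = (1.759888, 1.697948); Gamma_ppp = 0.000000, Gamma_ppq = 0.073274, Gamma_pqq = 0.567777, Gamma_qpp = 0.000000, Gamma_qpq = -0.108630, Gamma_qqq = -0.841737; k2 = (1.759888, 1.697948, -2.074831, 3.075969)
  k3: at (p, q) = (-0.514886, -0.064169), (dp/dtau, dq/dtau) = (1.760511, 1.690424); Gamma_ppp = 0.000000, Gamma_ppq = 0.071192, Gamma_pqq = 0.571239, Gamma_qpp = 0.000000, Gamma_qpq = -0.105197, Gamma_qqq = -0.844097; k3 = (1.760511, 1.690424, -2.056069, 3.038172)
  k4: at (p, q) = (-0.470858, -0.022096), (dp/dtau, dq/dtau) = (1.709579, 1.765433); Gamma_ppp = 0.000000, Gamma_ppq = 0.026492, Gamma_pqq = 0.564537, Gamma_qpp = 0.000000, Gamma_qpq = -0.036461, Gamma_qqq = -0.776969; k4 = (1.709579, 1.765433, -1.919440, 2.641713)
  Y <- Y + (h/6)(k1 + 2k2 + 2k3 + k4): p = -0.4709, q = -0.0220, dp/dtau = 1.7100, dq/dtau = 1.7656
step 4:
  k1: at (p, q) = (-0.470860, -0.021986), (dp/dtau, dq/dtau) = (1.710041, 1.765583); Gamma_ppp = 0.000000, Gamma_ppq = 0.026365, Gamma_pqq = 0.564639, Gamma_qpp = 0.000000, Gamma_qpq = -0.036281, Gamma_qqq = -0.776985; k1 = (1.710041, 1.765583, -1.919343, 2.641158)
  k2: at (p, q) = (-0.428109, 0.022153), (dp/dtau, dq/dtau) = (1.662057, 1.831611); Gamma_ppp = 0.000000, Gamma_ppq = -0.028369, Gamma_pqq = 0.548225, Gamma_qpp = 0.000000, Gamma_qpq = 0.036785, Gamma_qqq = -0.710867; k2 = (1.662057, 1.831611, -1.666463, 2.160852)
  k3: at (p, q) = (-0.429309, 0.023804), (dp/dtau, dq/dtau) = (1.668379, 1.819604); Gamma_ppp = 0.000000, Gamma_ppq = -0.030555, Gamma_pqq = 0.551075, Gamma_qpp = 0.000000, Gamma_qpq = 0.039536, Gamma_qqq = -0.713049; k3 = (1.668379, 1.819604, -1.639067, 2.120826)
  k4: at (p, q) = (-0.387441, 0.068994), (dp/dtau, dq/dtau) = (1.628087, 1.871624); Gamma_ppp = 0.000000, Gamma_ppq = -0.093306, Gamma_pqq = 0.523971, Gamma_qpp = 0.000000, Gamma_qpq = 0.115532, Gamma_qqq = -0.648779; k4 = (1.628087, 1.871624, -1.266817, 1.568569)
  Y <- Y + (h/6)(k1 + 2k2 + 2k3 + k4): p = -0.3875, q = 0.0692, dp/dtau = 1.6284, dq/dtau = 1.8720


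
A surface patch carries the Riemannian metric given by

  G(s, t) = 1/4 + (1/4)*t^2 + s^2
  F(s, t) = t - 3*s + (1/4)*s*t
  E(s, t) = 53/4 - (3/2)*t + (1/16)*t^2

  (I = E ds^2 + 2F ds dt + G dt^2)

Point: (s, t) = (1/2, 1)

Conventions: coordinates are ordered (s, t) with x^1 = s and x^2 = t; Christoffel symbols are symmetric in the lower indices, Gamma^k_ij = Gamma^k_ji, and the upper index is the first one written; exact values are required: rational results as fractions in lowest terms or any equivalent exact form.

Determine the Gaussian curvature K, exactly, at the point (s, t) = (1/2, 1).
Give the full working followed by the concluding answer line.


E = 189/16, F = -3/8, G = 3/4, EG - F^2 = 279/32 at the point
E_s = 0, E_t = -11/8, F_s = -11/4, F_t = 9/8, G_s = 1, G_t = 1/2
E_tt = 1/8, F_st = 1/4, G_ss = 2
K follows from Brioschi's formula, (det M1 - det M2)/(EG - F^2)^2.
M1 = [[-E_tt/2 + F_st - G_ss/2, E_s/2, F_s - E_t/2], [F_t - G_s/2, E, F], [G_t/2, F, G]] = [[-13/16, 0, -33/16], [5/8, 189/16, -3/8], [1/4, -3/8, 3/4]]; det M1 = -261/512
M2 = [[0, E_t/2, G_s/2], [E_t/2, E, F], [G_s/2, F, G]] = [[0, -11/16, 1/2], [-11/16, 189/16, -3/8], [1/2, -3/8, 3/4]]; det M2 = -3123/1024
det M1 - det M2 = 2601/1024; K = 2601/1024 / (279/32)^2 = 289/8649

Answer: K = 289/8649


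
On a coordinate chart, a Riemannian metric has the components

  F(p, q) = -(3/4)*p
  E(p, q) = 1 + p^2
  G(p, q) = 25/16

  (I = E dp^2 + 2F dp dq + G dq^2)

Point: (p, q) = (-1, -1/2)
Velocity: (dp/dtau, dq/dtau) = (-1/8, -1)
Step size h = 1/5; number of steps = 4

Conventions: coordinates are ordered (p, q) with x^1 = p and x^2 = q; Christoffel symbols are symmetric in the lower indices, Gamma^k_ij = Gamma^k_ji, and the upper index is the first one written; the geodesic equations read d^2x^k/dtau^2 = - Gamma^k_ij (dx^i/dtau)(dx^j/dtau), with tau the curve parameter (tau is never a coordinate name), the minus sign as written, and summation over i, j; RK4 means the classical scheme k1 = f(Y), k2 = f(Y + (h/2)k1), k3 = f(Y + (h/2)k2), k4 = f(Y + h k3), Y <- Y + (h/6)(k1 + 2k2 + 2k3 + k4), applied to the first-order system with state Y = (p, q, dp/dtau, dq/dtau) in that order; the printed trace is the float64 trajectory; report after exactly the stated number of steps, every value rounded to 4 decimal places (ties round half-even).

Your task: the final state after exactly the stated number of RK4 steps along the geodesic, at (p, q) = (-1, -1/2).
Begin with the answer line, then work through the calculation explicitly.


Answer: p = -1.0981, q = -1.2986, dp/dtau = -0.1203, dq/dtau = -0.9966

f(Y) = (dp/dtau, dq/dtau, -Gamma^p_ij Y'^i Y'^j, -Gamma^q_ij Y'^i Y'^j) with the Gammas evaluated at the stage position; h = 0.200000; intermediate values shown to 6 dp
step 0: p = -1.0000, q = -0.5000, dp/dtau = -0.1250, dq/dtau = -1.0000
step 1:
  k1: at (p, q) = (-1.000000, -0.500000), (dp/dtau, dq/dtau) = (-0.125000, -1.000000); Gamma_ppp = -0.390244, Gamma_ppq = 0.000000, Gamma_pqq = 0.000000, Gamma_qpp = -0.292683, Gamma_qpq = 0.000000, Gamma_qqq = 0.000000; k1 = (-0.125000, -1.000000, 0.006098, 0.004573)
  k2: at (p, q) = (-1.012500, -0.600000), (dp/dtau, dq/dtau) = (-0.124390, -0.999543); Gamma_ppp = -0.391281, Gamma_ppq = 0.000000, Gamma_pqq = 0.000000, Gamma_qpp = -0.289838, Gamma_qpq = 0.000000, Gamma_qqq = 0.000000; k2 = (-0.124390, -0.999543, 0.006054, 0.004485)
  k3: at (p, q) = (-1.012439, -0.599954), (dp/dtau, dq/dtau) = (-0.124395, -0.999552); Gamma_ppp = -0.391276, Gamma_ppq = 0.000000, Gamma_pqq = 0.000000, Gamma_qpp = -0.289851, Gamma_qpq = 0.000000, Gamma_qqq = 0.000000; k3 = (-0.124395, -0.999552, 0.006055, 0.004485)
  k4: at (p, q) = (-1.024879, -0.699910), (dp/dtau, dq/dtau) = (-0.123789, -0.999103); Gamma_ppp = -0.392242, Gamma_ppq = 0.000000, Gamma_pqq = 0.000000, Gamma_qpp = -0.287040, Gamma_qpq = 0.000000, Gamma_qqq = 0.000000; k4 = (-0.123789, -0.999103, 0.006011, 0.004399)
  Y <- Y + (h/6)(k1 + 2k2 + 2k3 + k4): p = -1.0249, q = -0.6999, dp/dtau = -0.1238, dq/dtau = -0.9991
step 2:
  k1: at (p, q) = (-1.024879, -0.699910), (dp/dtau, dq/dtau) = (-0.123789, -0.999103); Gamma_ppp = -0.392242, Gamma_ppq = 0.000000, Gamma_pqq = 0.000000, Gamma_qpp = -0.287040, Gamma_qpq = 0.000000, Gamma_qqq = 0.000000; k1 = (-0.123789, -0.999103, 0.006011, 0.004399)
  k2: at (p, q) = (-1.037258, -0.799820), (dp/dtau, dq/dtau) = (-0.123188, -0.998663); Gamma_ppp = -0.393138, Gamma_ppq = 0.000000, Gamma_pqq = 0.000000, Gamma_qpp = -0.284263, Gamma_qpq = 0.000000, Gamma_qqq = 0.000000; k2 = (-0.123188, -0.998663, 0.005966, 0.004314)
  k3: at (p, q) = (-1.037197, -0.799776), (dp/dtau, dq/dtau) = (-0.123193, -0.998672); Gamma_ppp = -0.393134, Gamma_ppq = 0.000000, Gamma_pqq = 0.000000, Gamma_qpp = -0.284276, Gamma_qpq = 0.000000, Gamma_qqq = 0.000000; k3 = (-0.123193, -0.998672, 0.005966, 0.004314)
  k4: at (p, q) = (-1.049517, -0.899644), (dp/dtau, dq/dtau) = (-0.122596, -0.998240); Gamma_ppp = -0.393965, Gamma_ppq = 0.000000, Gamma_pqq = 0.000000, Gamma_qpp = -0.281533, Gamma_qpq = 0.000000, Gamma_qqq = 0.000000; k4 = (-0.122596, -0.998240, 0.005921, 0.004231)
  Y <- Y + (h/6)(k1 + 2k2 + 2k3 + k4): p = -1.0495, q = -0.8996, dp/dtau = -0.1226, dq/dtau = -0.9982
step 3:
  k1: at (p, q) = (-1.049517, -0.899643), (dp/dtau, dq/dtau) = (-0.122596, -0.998240); Gamma_ppp = -0.393965, Gamma_ppq = 0.000000, Gamma_pqq = 0.000000, Gamma_qpp = -0.281533, Gamma_qpq = 0.000000, Gamma_qqq = 0.000000; k1 = (-0.122596, -0.998240, 0.005921, 0.004231)
  k2: at (p, q) = (-1.061776, -0.999467), (dp/dtau, dq/dtau) = (-0.122004, -0.997817); Gamma_ppp = -0.394732, Gamma_ppq = 0.000000, Gamma_pqq = 0.000000, Gamma_qpp = -0.278824, Gamma_qpq = 0.000000, Gamma_qqq = 0.000000; k2 = (-0.122004, -0.997817, 0.005876, 0.004150)
  k3: at (p, q) = (-1.061717, -0.999425), (dp/dtau, dq/dtau) = (-0.122008, -0.997825); Gamma_ppp = -0.394728, Gamma_ppq = 0.000000, Gamma_pqq = 0.000000, Gamma_qpp = -0.278837, Gamma_qpq = 0.000000, Gamma_qqq = 0.000000; k3 = (-0.122008, -0.997825, 0.005876, 0.004151)
  k4: at (p, q) = (-1.073919, -1.099208), (dp/dtau, dq/dtau) = (-0.121421, -0.997410); Gamma_ppp = -0.395433, Gamma_ppq = 0.000000, Gamma_pqq = 0.000000, Gamma_qpp = -0.276162, Gamma_qpq = 0.000000, Gamma_qqq = 0.000000; k4 = (-0.121421, -0.997410, 0.005830, 0.004071)
  Y <- Y + (h/6)(k1 + 2k2 + 2k3 + k4): p = -1.0739, q = -1.0992, dp/dtau = -0.1214, dq/dtau = -0.9974
step 4:
  k1: at (p, q) = (-1.073918, -1.099208), (dp/dtau, dq/dtau) = (-0.121421, -0.997410); Gamma_ppp = -0.395433, Gamma_ppq = 0.000000, Gamma_pqq = 0.000000, Gamma_qpp = -0.276162, Gamma_qpq = 0.000000, Gamma_qqq = 0.000000; k1 = (-0.121421, -0.997410, 0.005830, 0.004071)
  k2: at (p, q) = (-1.086060, -1.198949), (dp/dtau, dq/dtau) = (-0.120838, -0.997003); Gamma_ppp = -0.396079, Gamma_ppq = 0.000000, Gamma_pqq = 0.000000, Gamma_qpp = -0.273520, Gamma_qpq = 0.000000, Gamma_qqq = 0.000000; k2 = (-0.120838, -0.997003, 0.005783, 0.003994)
  k3: at (p, q) = (-1.086002, -1.198908), (dp/dtau, dq/dtau) = (-0.120842, -0.997011); Gamma_ppp = -0.396076, Gamma_ppq = 0.000000, Gamma_pqq = 0.000000, Gamma_qpp = -0.273533, Gamma_qpq = 0.000000, Gamma_qqq = 0.000000; k3 = (-0.120842, -0.997011, 0.005784, 0.003994)
  k4: at (p, q) = (-1.098087, -1.298610), (dp/dtau, dq/dtau) = (-0.120264, -0.996611); Gamma_ppp = -0.396665, Gamma_ppq = 0.000000, Gamma_pqq = 0.000000, Gamma_qpp = -0.270925, Gamma_qpq = 0.000000, Gamma_qqq = 0.000000; k4 = (-0.120264, -0.996611, 0.005737, 0.003919)
  Y <- Y + (h/6)(k1 + 2k2 + 2k3 + k4): p = -1.0981, q = -1.2986, dp/dtau = -0.1203, dq/dtau = -0.9966


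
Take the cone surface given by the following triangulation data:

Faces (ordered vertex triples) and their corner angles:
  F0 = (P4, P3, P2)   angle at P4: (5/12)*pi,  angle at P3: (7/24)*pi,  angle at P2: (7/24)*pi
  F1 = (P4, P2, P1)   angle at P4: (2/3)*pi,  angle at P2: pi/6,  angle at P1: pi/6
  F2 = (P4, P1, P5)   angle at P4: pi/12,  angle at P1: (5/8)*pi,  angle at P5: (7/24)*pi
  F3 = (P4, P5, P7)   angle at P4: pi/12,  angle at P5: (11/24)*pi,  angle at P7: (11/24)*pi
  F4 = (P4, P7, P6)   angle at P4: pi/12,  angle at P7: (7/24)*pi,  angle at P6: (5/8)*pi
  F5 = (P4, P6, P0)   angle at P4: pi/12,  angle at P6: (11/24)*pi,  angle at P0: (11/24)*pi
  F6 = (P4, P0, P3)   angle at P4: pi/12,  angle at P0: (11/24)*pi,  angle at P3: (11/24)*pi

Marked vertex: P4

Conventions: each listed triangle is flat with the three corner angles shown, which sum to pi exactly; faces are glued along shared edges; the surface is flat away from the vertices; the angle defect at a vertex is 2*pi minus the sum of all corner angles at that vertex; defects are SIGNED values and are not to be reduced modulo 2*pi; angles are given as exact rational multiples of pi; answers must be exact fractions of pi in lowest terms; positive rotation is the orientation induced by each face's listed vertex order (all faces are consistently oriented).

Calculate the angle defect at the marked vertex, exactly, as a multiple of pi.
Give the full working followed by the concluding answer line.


Sum of corner angles at P4: (3/2)*pi
defect = 2*pi - (3/2)*pi

Answer: defect(P4) = pi/2


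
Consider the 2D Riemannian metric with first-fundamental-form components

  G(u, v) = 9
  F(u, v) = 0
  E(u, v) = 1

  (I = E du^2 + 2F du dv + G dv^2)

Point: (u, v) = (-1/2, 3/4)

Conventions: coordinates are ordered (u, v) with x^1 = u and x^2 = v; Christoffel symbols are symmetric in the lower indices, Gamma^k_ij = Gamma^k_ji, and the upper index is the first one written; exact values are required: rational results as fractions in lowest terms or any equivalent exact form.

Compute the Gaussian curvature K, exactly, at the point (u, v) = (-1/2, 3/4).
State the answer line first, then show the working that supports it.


Answer: K = 0

E = 1, F = 0, G = 9, EG - F^2 = 9 at the point
E_u = 0, E_v = 0, F_u = 0, F_v = 0, G_u = 0, G_v = 0
E_vv = 0, F_uv = 0, G_uu = 0
Apply the Brioschi formula K = (det M1 - det M2)/(EG - F^2)^2 over the derivative matrices of E, F, G.
M1 = [[-E_vv/2 + F_uv - G_uu/2, E_u/2, F_u - E_v/2], [F_v - G_u/2, E, F], [G_v/2, F, G]] = [[0, 0, 0], [0, 1, 0], [0, 0, 9]]; det M1 = 0
M2 = [[0, E_v/2, G_u/2], [E_v/2, E, F], [G_u/2, F, G]] = [[0, 0, 0], [0, 1, 0], [0, 0, 9]]; det M2 = 0
det M1 - det M2 = 0; K = 0 / (9)^2 = 0


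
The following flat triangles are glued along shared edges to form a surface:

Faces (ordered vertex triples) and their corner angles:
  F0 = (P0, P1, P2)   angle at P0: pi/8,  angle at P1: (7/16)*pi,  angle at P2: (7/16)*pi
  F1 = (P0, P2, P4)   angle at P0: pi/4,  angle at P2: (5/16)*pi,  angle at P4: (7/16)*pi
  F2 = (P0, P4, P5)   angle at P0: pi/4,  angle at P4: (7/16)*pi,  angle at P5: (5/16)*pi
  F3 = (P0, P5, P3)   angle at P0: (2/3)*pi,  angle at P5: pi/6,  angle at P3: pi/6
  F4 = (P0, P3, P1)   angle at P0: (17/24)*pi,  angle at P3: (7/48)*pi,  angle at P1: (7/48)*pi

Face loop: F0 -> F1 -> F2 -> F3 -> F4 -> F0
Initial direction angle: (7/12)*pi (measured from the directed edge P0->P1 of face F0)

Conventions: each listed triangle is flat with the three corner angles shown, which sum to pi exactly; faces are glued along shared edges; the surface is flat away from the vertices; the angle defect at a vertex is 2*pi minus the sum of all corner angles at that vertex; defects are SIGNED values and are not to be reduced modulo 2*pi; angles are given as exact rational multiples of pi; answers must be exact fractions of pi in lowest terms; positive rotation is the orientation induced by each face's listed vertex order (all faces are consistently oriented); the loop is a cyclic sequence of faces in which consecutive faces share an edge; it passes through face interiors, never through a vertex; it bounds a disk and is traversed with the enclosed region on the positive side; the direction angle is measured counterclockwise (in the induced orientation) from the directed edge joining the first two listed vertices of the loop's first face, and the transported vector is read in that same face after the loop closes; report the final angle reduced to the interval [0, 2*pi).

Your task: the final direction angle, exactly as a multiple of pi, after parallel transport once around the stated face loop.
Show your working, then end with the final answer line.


enclosed vertex P0: corner angles sum to 2*pi, defect = 2*pi - 2*pi = 0
summing the enclosed defects onto the initial angle, mod 2*pi in the induced orientation:
final angle = (7/12)*pi + 0 = (7/12)*pi (mod 2*pi)

Answer: final direction angle = (7/12)*pi


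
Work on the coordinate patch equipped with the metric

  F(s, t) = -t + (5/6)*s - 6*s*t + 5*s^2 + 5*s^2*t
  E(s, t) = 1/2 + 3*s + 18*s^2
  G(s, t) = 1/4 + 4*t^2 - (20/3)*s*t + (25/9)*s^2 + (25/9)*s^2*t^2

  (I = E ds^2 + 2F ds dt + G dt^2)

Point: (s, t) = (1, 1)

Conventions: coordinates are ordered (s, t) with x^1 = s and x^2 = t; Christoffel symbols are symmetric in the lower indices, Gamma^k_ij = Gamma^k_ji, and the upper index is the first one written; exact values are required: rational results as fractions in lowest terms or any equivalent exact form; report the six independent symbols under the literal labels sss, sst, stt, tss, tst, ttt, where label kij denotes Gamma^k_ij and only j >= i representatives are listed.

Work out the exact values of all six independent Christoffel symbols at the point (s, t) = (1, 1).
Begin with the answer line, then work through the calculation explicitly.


Answer: Gamma_sss = 313/3801, Gamma_sst = -1840/11403, Gamma_stt = -17144/34209, Gamma_tss = 5860/1267, Gamma_tst = 3440/3801, Gamma_ttt = 19492/11403

E = 43/2, F = 23/6, G = 113/36 at the point
E_s = 39, E_t = 0, F_s = 89/6, F_t = -2, G_s = 40/9, G_t = 62/9
EG - F^2 = 1267/24;  g^inv = (24/1267) * [[113/36, -23/6], [-23/6, 43/2]]
first-kind symbols [ij,l] = (1/2)(d_i g_jl + d_j g_il - d_l g_ij): [ss,s] = E_s/2 = 39/2, [ss,t] = F_s - E_t/2 = 89/6, [st,s] = E_t/2 = 0, [st,t] = G_s/2 = 20/9, [tt,s] = F_t - G_s/2 = -38/9, [tt,t] = G_t/2 = 31/9
Gamma^s_ij = (G*[ij,s] - F*[ij,t])/(EG - F^2), Gamma^t_ij = (E*[ij,t] - F*[ij,s])/(EG - F^2)


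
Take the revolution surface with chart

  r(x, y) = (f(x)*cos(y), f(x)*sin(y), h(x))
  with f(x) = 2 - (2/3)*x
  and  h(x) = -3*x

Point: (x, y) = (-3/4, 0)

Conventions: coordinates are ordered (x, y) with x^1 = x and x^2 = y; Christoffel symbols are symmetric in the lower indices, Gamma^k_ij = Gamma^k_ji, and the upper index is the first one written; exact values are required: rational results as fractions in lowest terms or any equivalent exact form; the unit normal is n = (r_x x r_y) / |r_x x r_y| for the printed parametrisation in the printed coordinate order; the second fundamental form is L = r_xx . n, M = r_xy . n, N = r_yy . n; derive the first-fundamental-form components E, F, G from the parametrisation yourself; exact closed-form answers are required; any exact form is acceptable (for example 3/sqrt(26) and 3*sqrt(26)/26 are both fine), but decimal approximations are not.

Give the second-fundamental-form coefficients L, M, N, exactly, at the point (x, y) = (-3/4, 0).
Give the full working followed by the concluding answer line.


f = 5/2, f' = -2/3, f'' = 0, h' = -3, h'' = 0
E = 85/9, F = 0, G = 25/4; answer radicand W^2 = 85/9
unnormalised second-form numerators: l = 0, m = 0, n = -15/2; L = l/sqrt(85/9), and similarly M = m/sqrt(W^2), N = n/sqrt(W^2)

Answer: L = 0, M = 0, N = -9*sqrt(85)/34


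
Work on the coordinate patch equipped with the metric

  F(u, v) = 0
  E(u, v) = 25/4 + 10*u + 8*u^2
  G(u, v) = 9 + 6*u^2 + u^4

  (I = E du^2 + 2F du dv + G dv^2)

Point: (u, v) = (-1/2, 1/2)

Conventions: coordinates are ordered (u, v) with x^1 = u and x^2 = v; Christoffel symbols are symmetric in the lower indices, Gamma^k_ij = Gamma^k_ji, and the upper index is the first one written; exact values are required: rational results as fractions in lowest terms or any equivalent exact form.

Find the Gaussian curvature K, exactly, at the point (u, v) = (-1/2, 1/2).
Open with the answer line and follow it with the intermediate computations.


Answer: K = -480/2197

E = 13/4, F = 0, G = 169/16, EG - F^2 = 2197/64 at the point
E_u = 2, E_v = 0, F_u = 0, F_v = 0, G_u = -13/2, G_v = 0
E_vv = 0, F_uv = 0, G_uu = 15
Evaluate Brioschi's two determinant matrices M1, M2 and divide by (EG - F^2)^2.
M1 = [[-E_vv/2 + F_uv - G_uu/2, E_u/2, F_u - E_v/2], [F_v - G_u/2, E, F], [G_v/2, F, G]] = [[-15/2, 1, 0], [13/4, 13/4, 0], [0, 0, 169/16]]; det M1 = -37349/128
M2 = [[0, E_v/2, G_u/2], [E_v/2, E, F], [G_u/2, F, G]] = [[0, 0, -13/4], [0, 13/4, 0], [-13/4, 0, 169/16]]; det M2 = -2197/64
det M1 - det M2 = -32955/128; K = -32955/128 / (2197/64)^2 = -480/2197


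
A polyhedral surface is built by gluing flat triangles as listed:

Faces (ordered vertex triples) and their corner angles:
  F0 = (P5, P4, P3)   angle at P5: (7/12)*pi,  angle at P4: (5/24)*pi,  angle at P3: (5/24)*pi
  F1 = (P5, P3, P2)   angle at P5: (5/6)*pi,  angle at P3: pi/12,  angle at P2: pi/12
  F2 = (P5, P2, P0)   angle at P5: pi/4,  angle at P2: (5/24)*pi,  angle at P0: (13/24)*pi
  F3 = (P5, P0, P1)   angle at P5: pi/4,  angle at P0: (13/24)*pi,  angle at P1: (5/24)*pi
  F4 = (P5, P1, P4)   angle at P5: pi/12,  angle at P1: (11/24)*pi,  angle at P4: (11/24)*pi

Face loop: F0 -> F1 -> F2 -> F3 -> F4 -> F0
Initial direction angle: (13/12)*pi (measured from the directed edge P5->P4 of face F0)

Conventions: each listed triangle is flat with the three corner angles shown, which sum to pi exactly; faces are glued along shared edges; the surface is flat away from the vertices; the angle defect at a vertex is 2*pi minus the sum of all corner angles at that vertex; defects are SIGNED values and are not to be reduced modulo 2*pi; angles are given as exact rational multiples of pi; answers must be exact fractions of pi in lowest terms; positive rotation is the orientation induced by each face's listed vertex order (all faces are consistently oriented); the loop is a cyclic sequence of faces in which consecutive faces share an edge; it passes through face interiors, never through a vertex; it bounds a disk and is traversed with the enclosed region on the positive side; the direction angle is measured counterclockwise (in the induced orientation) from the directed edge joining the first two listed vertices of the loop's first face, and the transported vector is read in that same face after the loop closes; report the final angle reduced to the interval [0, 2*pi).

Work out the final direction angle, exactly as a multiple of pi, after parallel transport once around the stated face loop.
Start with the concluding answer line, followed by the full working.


Answer: final direction angle = (13/12)*pi

enclosed vertex P5: corner angles sum to 2*pi, defect = 2*pi - 2*pi = 0
holonomy = initial angle + sum of enclosed defects (mod 2*pi), positive in the induced orientation
final angle = (13/12)*pi + 0 = (13/12)*pi (mod 2*pi)


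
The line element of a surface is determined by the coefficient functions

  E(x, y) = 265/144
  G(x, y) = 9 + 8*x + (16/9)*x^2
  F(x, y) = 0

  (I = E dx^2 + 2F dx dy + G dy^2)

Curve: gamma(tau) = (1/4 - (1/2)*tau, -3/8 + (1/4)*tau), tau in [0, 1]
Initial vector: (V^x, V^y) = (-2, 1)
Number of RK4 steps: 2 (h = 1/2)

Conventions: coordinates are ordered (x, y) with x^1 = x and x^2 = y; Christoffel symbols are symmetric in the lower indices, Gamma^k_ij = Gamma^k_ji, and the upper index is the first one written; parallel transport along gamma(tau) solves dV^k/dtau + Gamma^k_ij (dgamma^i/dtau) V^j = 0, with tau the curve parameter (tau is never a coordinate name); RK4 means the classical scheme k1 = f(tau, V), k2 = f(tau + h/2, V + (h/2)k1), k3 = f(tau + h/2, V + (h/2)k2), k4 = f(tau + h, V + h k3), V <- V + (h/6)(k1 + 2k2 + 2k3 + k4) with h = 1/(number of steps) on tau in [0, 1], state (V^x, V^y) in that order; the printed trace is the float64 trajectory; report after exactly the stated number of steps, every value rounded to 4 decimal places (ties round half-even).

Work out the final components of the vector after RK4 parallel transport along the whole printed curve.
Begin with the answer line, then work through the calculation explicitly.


Answer: V^x = -1.3422, V^y = 1.4599

gamma'(tau) = (-1/2, 1/4); f(tau, V)^k = -Gamma^k_ij(gamma(tau)) gamma'^i(tau) V^j; h = 1/2; intermediate values shown to 6 dp
curve data and Christoffel symbols at the stage parameters:
  tau = 0.000000: gamma = (0.250000, -0.375000), gamma' = (-0.500000, 0.250000); Gamma_xxx = 0.000000, Gamma_xxy = 0.000000, Gamma_xyy = -2.415094, Gamma_yxx = 0.000000, Gamma_yxy = 0.400000, Gamma_yyy = 0.000000
  tau = 0.250000: gamma = (0.125000, -0.312500), gamma' = (-0.500000, 0.250000); Gamma_xxx = 0.000000, Gamma_xxy = 0.000000, Gamma_xyy = -2.294340, Gamma_yxx = 0.000000, Gamma_yxy = 0.421053, Gamma_yyy = 0.000000
  tau = 0.500000: gamma = (0.000000, -0.250000), gamma' = (-0.500000, 0.250000); Gamma_xxx = 0.000000, Gamma_xxy = 0.000000, Gamma_xyy = -2.173585, Gamma_yxx = 0.000000, Gamma_yxy = 0.444444, Gamma_yyy = 0.000000
  tau = 0.750000: gamma = (-0.125000, -0.187500), gamma' = (-0.500000, 0.250000); Gamma_xxx = 0.000000, Gamma_xxy = 0.000000, Gamma_xyy = -2.052830, Gamma_yxx = 0.000000, Gamma_yxy = 0.470588, Gamma_yyy = 0.000000
  tau = 1.000000: gamma = (-0.250000, -0.125000), gamma' = (-0.500000, 0.250000); Gamma_xxx = 0.000000, Gamma_xxy = 0.000000, Gamma_xyy = -1.932075, Gamma_yxx = 0.000000, Gamma_yxy = 0.500000, Gamma_yyy = 0.000000
step 0: V^x = -2.0000, V^y = 1.0000
step 1: k1 = (0.603774, 0.400000), k2 = (0.630943, 0.426216), k3 = (0.634703, 0.426881), k4 = (0.659379, 0.456614); V <- V + (h/6)(k1 + 2k2 + 2k3 + k4): V^x = -1.6838, V^y = 1.2136
step 2: k1 = (0.659448, 0.456770), k2 = (0.681416, 0.491112), k3 = (0.685823, 0.492486), k4 = (0.705116, 0.532563); V <- V + (h/6)(k1 + 2k2 + 2k3 + k4): V^x = -1.3422, V^y = 1.4599


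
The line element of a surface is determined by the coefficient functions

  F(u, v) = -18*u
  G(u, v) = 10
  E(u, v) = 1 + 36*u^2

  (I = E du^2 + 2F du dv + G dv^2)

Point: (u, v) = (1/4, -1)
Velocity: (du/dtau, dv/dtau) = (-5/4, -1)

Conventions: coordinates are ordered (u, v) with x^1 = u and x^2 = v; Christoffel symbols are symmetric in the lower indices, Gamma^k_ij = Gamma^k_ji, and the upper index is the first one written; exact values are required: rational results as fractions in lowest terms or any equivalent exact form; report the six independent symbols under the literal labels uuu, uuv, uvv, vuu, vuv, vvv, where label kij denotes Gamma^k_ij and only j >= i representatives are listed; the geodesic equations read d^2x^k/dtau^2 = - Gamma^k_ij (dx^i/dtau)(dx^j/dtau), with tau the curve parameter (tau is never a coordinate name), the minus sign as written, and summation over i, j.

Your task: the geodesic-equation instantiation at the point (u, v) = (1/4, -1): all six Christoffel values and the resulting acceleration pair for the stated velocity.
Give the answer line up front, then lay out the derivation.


Answer: Gamma_uuu = 36/49, Gamma_uuv = 0, Gamma_uvv = 0, Gamma_vuu = -72/49, Gamma_vuv = 0, Gamma_vvv = 0; accelerations (d^2u/dtau^2, d^2v/dtau^2) = (-225/196, 225/98)

E = 13/4, F = -9/2, G = 10 at the point
E_u = 18, E_v = 0, F_u = -18, F_v = 0, G_u = 0, G_v = 0
EG - F^2 = 49/4;  g^inv = (4/49) * [[10, 9/2], [9/2, 13/4]]
first-kind symbols [ij,l] = (1/2)(d_i g_jl + d_j g_il - d_l g_ij): [uu,u] = E_u/2 = 9, [uu,v] = F_u - E_v/2 = -18, [uv,u] = E_v/2 = 0, [uv,v] = G_u/2 = 0, [vv,u] = F_v - G_u/2 = 0, [vv,v] = G_v/2 = 0
Gamma^u_ij = (G*[ij,u] - F*[ij,v])/(EG - F^2), Gamma^v_ij = (E*[ij,v] - F*[ij,u])/(EG - F^2)
Gamma_uuu = 36/49, Gamma_uuv = 0, Gamma_uvv = 0, Gamma_vuu = -72/49, Gamma_vuv = 0, Gamma_vvv = 0
d^2u/dtau^2 = -(Gamma_uuu*(-5/4)^2 + 2*Gamma_uuv*(-5/4)*(-1) + Gamma_uvv*(-1)^2) = -225/196
d^2v/dtau^2 = -(Gamma_vuu*(-5/4)^2 + 2*Gamma_vuv*(-5/4)*(-1) + Gamma_vvv*(-1)^2) = 225/98


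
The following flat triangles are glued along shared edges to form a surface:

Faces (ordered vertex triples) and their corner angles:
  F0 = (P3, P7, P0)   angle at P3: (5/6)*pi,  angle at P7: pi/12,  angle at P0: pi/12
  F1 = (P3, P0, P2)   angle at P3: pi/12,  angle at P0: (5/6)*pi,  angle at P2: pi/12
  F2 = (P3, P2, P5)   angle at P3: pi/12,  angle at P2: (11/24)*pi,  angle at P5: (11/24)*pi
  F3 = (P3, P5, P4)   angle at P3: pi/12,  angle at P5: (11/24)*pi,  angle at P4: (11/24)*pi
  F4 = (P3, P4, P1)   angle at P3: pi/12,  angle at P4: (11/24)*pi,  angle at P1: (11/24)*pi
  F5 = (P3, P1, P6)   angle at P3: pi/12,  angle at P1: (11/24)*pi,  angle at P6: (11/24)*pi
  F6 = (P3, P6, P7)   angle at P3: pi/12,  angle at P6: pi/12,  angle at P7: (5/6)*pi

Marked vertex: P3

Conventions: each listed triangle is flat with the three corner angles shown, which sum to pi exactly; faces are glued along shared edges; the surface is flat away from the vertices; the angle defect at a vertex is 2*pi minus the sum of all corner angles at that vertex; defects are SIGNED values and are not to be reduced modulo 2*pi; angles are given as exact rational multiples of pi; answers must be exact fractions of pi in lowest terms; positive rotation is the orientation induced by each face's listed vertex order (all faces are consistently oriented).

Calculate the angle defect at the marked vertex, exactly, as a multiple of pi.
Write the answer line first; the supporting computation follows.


Answer: defect(P3) = (2/3)*pi

Sum of corner angles at P3: (4/3)*pi
defect = 2*pi - (4/3)*pi


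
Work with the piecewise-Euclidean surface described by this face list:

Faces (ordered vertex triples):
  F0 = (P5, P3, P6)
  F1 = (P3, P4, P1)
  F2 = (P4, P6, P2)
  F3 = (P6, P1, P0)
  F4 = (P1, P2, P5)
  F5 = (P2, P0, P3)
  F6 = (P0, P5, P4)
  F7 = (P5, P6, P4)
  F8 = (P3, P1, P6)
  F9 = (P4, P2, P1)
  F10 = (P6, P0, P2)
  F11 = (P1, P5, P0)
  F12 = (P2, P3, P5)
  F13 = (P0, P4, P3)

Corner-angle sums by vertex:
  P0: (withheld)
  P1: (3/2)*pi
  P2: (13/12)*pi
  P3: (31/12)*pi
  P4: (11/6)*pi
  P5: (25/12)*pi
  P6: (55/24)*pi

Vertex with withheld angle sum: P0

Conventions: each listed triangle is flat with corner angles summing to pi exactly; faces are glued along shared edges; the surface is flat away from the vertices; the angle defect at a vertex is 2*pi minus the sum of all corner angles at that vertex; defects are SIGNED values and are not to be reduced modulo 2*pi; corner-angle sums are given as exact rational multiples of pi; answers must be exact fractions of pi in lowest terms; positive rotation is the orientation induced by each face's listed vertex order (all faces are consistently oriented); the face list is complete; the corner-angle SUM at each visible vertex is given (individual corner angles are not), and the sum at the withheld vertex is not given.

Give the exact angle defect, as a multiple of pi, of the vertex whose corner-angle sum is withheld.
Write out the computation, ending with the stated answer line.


V = 7, E = 21, F = 14; chi = V - E + F = 0
Gauss-Bonnet: total defect = 2*pi*chi = 0; visible defects sum to (5/8)*pi

Answer: defect(P0) = (-5/8)*pi


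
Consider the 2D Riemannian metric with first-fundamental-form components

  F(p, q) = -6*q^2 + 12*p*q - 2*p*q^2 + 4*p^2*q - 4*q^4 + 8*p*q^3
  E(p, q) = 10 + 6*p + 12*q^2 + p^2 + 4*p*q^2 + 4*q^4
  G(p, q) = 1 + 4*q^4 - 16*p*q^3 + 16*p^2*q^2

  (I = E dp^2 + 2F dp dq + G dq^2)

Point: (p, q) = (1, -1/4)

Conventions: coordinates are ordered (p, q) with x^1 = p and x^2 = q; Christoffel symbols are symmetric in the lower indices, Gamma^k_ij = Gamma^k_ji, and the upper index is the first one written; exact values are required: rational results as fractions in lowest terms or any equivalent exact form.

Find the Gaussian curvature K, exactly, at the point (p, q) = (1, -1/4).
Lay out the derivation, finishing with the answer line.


E = 1153/64, F = -297/64, G = 145/64, EG - F^2 = 617/32 at the point
E_p = 33/4, E_q = -33/4, F_p = -21/4, F_q = 87/4, G_p = 9/4, G_q = -45/4
E_qq = 35, F_pq = 45/2, G_pp = 2
Using the Brioschi determinant formula for K from the metric derivatives:
M1 = [[-E_qq/2 + F_pq - G_pp/2, E_p/2, F_p - E_q/2], [F_q - G_p/2, E, F], [G_q/2, F, G]] = [[4, 33/8, -9/8], [165/8, 1153/64, -297/64], [-45/8, -297/64, 145/64]]; det M1 = -457/32
M2 = [[0, E_q/2, G_p/2], [E_q/2, E, F], [G_p/2, F, G]] = [[0, -33/8, 9/8], [-33/8, 1153/64, -297/64], [9/8, -297/64, 145/64]]; det M2 = -585/32
det M1 - det M2 = 4; K = 4 / (617/32)^2 = 4096/380689

Answer: K = 4096/380689


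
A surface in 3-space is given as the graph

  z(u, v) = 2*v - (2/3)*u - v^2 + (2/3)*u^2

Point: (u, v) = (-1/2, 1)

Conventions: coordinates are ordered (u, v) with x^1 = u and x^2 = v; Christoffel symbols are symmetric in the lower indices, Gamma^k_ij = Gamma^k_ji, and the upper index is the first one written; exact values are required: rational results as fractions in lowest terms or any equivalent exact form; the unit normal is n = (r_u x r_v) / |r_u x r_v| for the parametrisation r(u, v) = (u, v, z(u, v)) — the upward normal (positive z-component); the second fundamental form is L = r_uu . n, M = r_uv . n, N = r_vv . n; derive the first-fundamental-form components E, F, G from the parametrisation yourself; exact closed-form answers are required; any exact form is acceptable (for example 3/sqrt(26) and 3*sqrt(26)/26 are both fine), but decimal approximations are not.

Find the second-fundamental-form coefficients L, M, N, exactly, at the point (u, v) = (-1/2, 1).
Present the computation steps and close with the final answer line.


z_u = -4/3, z_v = 0, z_uu = 4/3, z_uv = 0, z_vv = -2
E = 25/9, F = 0, G = 1; answer radicand W^2 = 25/9
unnormalised second-form numerators: l = 4/3, m = 0, n = -2; L = l/sqrt(25/9), and similarly M = m/sqrt(W^2), N = n/sqrt(W^2)

Answer: L = 4/5, M = 0, N = -6/5


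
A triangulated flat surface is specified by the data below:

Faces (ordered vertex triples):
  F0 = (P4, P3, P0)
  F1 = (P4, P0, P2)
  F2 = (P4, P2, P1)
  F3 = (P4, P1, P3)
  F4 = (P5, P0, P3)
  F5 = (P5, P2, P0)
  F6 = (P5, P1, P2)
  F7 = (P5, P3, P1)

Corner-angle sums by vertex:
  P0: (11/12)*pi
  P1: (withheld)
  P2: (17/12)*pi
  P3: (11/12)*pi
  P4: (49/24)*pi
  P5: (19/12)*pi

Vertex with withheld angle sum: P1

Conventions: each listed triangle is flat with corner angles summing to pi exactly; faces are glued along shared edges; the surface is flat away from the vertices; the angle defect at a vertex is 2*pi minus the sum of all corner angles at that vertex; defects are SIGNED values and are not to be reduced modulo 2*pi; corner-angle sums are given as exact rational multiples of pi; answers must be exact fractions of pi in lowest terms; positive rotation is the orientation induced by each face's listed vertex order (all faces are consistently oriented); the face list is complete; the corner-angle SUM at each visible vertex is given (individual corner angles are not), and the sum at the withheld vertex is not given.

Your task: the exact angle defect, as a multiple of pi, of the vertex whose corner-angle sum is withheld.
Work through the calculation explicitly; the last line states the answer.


V = 6, E = 12, F = 8; chi = V - E + F = 2
Gauss-Bonnet: total defect = 2*pi*chi = 4*pi; visible defects sum to (25/8)*pi

Answer: defect(P1) = (7/8)*pi


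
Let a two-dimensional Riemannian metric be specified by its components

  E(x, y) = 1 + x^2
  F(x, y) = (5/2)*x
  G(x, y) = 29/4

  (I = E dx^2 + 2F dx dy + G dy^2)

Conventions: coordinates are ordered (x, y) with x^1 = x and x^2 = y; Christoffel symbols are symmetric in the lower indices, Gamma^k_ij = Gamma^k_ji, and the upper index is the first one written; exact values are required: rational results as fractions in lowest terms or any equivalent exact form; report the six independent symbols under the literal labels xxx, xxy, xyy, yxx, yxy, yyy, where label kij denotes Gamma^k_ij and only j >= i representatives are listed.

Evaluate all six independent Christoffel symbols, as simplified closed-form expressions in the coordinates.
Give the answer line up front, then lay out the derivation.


Answer: Gamma_xxx = 4*x/(4*x^2 + 29), Gamma_xxy = 0, Gamma_xyy = 0, Gamma_yxx = 10/(4*x^2 + 29), Gamma_yxy = 0, Gamma_yyy = 0

E = 1 + x^2; F = (5/2)*x; G = 29/4
Gamma^k_ij = (1/2) g^{kl} (d_i g_jl + d_j g_il - d_l g_ij), with g^inv = (1/(EG-F^2)) [[G, -F], [-F, E]]
first partials: E_x = 2*x, E_y = 0, F_x = 5/2, F_y = 0, G_x = 0, G_y = 0
D = EG - F^2 = 29/4 + x^2
expanded: Gamma^x_xx = (G E_x - 2F F_x + F E_y)/(2D), Gamma^x_xy = (G E_y - F G_x)/(2D), Gamma^x_yy = (2G F_y - G G_x - F G_y)/(2D), Gamma^y_xx = (2E F_x - E E_y - F E_x)/(2D), Gamma^y_xy = (E G_x - F E_y)/(2D), Gamma^y_yy = (E G_y - 2F F_y + F G_x)/(2D); substitute and cancel common factors


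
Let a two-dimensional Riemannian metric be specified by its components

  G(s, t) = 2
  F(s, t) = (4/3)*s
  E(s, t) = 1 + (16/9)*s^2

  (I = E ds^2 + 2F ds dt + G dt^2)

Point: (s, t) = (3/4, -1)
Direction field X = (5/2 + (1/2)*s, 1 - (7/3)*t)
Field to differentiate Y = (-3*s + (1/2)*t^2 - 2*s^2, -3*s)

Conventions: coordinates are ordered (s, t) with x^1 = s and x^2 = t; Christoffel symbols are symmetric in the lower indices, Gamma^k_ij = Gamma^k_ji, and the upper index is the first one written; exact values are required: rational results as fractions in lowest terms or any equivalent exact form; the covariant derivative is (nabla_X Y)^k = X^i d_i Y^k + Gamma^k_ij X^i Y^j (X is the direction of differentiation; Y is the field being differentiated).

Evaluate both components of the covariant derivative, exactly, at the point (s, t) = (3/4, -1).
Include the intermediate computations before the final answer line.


E = 2, F = 1, G = 2 at the point
E_s = 8/3, E_t = 0, F_s = 4/3, F_t = 0, G_s = 0, G_t = 0
EG - F^2 = 3;  g^inv = (1/3) * [[2, -1], [-1, 2]]
first-kind symbols [ij,l] = (1/2)(d_i g_jl + d_j g_il - d_l g_ij): [ss,s] = E_s/2 = 4/3, [ss,t] = F_s - E_t/2 = 4/3, [st,s] = E_t/2 = 0, [st,t] = G_s/2 = 0, [tt,s] = F_t - G_s/2 = 0, [tt,t] = G_t/2 = 0
Gamma^s_ij = (G*[ij,s] - F*[ij,t])/(EG - F^2), Gamma^t_ij = (E*[ij,t] - F*[ij,s])/(EG - F^2)
Gamma_sss = 4/9, Gamma_sst = 0, Gamma_stt = 0, Gamma_tss = 4/9, Gamma_tst = 0, Gamma_ttt = 0
X = (23/8, 10/3), Y = (-23/8, -9/4) at the point

Answer: (nabla_X Y)^s = -3493/144, (nabla_X Y)^t = -1771/144
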